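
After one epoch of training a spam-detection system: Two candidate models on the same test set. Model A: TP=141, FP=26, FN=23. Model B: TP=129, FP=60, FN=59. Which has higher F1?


Model A: P=141/167=0.8443, R=141/164=0.8598, F1=2PR/(P+R)=2TP/(2TP+FP+FN)=282/331=0.852
Model B: P=129/189=0.6825, R=129/188=0.6862, F1=2PR/(P+R)=2TP/(2TP+FP+FN)=258/377=0.6844
0.852 > 0.6844 → Model A

Model A


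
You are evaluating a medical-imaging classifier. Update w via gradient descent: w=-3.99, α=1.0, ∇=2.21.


w_new = w - α·∇
= -3.99 - 1.0·2.21
= -3.99 - 2.21
= -6.2

-6.2


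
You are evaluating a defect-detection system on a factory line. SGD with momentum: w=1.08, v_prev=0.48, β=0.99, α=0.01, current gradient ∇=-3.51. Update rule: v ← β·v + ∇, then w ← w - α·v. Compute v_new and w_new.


v_new = 0.99·0.48 - 3.51 = 0.4752 - 3.51 = -3.0348
w_new = 1.08 - 0.01·-3.0348 = 1.08 + 0.030348 = 1.110348

v_new=-3.0348, w_new=1.110348


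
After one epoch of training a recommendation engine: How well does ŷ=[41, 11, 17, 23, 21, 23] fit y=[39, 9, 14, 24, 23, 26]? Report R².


ȳ = 22.5
SS_res = Σ(y-ŷ)² = 31
SS_tot = Σ(y-ȳ)² = 541.5
R² = 1 - SS_res/SS_tot = 1 - 0.0572 = 0.9428

0.9428


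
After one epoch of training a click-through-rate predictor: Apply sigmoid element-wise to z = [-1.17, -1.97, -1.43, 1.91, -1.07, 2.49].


σ(-1.17) = 1/(1+e^1.17) = 0.2369
σ(-1.97) = 1/(1+e^1.97) = 0.1224
σ(-1.43) = 1/(1+e^1.43) = 0.1931
σ(1.91) = 1/(1+e^-1.91) = 0.871
σ(-1.07) = 1/(1+e^1.07) = 0.2554
σ(2.49) = 1/(1+e^-2.49) = 0.9234
result = [0.2369, 0.1224, 0.1931, 0.871, 0.2554, 0.9234]

[0.2369, 0.1224, 0.1931, 0.871, 0.2554, 0.9234]


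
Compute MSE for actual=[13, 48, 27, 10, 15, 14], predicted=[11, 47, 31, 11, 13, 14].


Squared errors: (13-11)²=4, (48-47)²=1, (27-31)²=16, (10-11)²=1, (15-13)²=4, (14-14)²=0
Sum = 26
MSE = 26/6 = 13/3

13/3


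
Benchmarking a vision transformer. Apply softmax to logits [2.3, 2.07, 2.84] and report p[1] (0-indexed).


Exponentials: e^2.3=9.9742, e^2.07=7.9248, e^2.84=17.1158
Sum = 35.0148
Softmax = [0.2849, 0.2263, 0.4888]
p[1] = 7.9248/35.0148 = 0.2263

0.2263


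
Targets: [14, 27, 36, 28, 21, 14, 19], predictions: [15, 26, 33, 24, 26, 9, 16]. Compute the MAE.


Absolute errors: |14-15|=1, |27-26|=1, |36-33|=3, |28-24|=4, |21-26|=5, |14-9|=5, |19-16|=3
Sum = 22
MAE = 22/7 = 22/7

22/7


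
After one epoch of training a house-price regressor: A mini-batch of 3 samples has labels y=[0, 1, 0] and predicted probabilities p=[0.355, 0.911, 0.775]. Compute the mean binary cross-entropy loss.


L[0] = -ln(1-0.355) = -ln(0.645) = 0.4385
L[1] = -ln(0.911) = 0.0932
L[2] = -ln(1-0.775) = -ln(0.225) = 1.4917
mean = (0.4385 + 0.0932 + 1.4917)/3 = 0.6745

0.6745


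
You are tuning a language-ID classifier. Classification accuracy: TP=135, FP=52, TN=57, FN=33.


Accuracy = (TP+TN)/(TP+TN+FP+FN)
= (135+57)/(277)
= 192/277 = 69.31%

69.31%


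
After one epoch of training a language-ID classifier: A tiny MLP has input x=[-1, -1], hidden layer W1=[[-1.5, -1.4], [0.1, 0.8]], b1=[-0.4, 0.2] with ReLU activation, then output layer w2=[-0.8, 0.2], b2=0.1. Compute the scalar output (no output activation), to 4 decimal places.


z1[0] = (-1.5)·(-1) + (-1.4)·(-1) - 0.4 = 2.5
z1[1] = (0.1)·(-1) + (0.8)·(-1) + 0.2 = -0.7
h = ReLU(z1) = [2.5, 0.0]
output = (-0.8)·(2.5) + (0.2)·(0.0) + 0.1 = -1.9

-1.9


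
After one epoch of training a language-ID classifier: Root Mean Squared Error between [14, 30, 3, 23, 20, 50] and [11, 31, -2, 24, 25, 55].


MSE = 86/6 = 14.3333
RMSE = √(86/6) = 3.7859

3.7859


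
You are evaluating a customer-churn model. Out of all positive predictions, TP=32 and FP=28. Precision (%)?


Precision = TP/(TP+FP)
= 32/(32+28)
= 32/60 = 53.33%

53.33%


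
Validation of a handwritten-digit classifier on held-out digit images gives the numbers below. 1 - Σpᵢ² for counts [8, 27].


Probabilities: [8/35, 27/35] ≈ [0.2286, 0.7714]
Σpᵢ² = (64 + 729)/35² = 793/1225
Gini = 1 - Σpᵢ² = 1 - 793/1225 = 0.3527

0.3527


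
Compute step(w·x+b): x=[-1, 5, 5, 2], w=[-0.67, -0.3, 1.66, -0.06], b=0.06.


z = (-1)·(-0.67) + (5)·(-0.3) + (5)·(1.66) + (2)·(-0.06) + 0.06
  = 7.41
step(z) = 1 (z≥0)

1


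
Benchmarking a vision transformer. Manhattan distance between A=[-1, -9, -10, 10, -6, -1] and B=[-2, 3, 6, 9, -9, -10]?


d = |-1+ 2| + |-9-3| + |-10-6| + |10-9| + |-6+ 9| + |-1+ 10|
  = 1 + 12 + 16 + 1 + 3 + 9
  = 42

42


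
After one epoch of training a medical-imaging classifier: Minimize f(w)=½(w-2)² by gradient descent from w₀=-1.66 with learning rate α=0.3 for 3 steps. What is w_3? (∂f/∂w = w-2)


step 1: grad = -1.66-2 = -3.66; w = -1.66 - 0.3·(-3.66) = -0.562
step 2: grad = -0.562-2 = -2.562; w = -0.562 - 0.3·(-2.562) = 0.2066
step 3: grad = 0.2066-2 = -1.7934; w = 0.2066 - 0.3·(-1.7934) = 0.74462

0.74462


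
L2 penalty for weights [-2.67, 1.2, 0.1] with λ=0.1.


‖w‖₂² = (-2.67)² + (1.2)² + (0.1)²
     = 7.1289 + 1.44 + 0.01
     = 8.5789
λ·‖w‖₂² = 0.1·8.5789 = 0.85789

0.85789


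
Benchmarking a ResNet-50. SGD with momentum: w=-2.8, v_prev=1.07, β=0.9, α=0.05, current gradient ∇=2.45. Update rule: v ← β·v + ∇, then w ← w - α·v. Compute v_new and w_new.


v_new = 0.9·1.07 + 2.45 = 0.963 + 2.45 = 3.413
w_new = -2.8 - 0.05·3.413 = -2.8 - 0.17065 = -2.97065

v_new=3.413, w_new=-2.97065


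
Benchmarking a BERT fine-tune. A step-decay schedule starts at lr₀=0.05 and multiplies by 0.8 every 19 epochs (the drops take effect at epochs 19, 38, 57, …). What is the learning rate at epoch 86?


n_drops = ⌊86/19⌋ = 4
lr = 0.05·0.8^4 = 0.05·0.4096 = 0.02048

0.02048


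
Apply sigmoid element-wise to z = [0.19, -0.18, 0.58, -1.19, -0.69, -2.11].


σ(0.19) = 1/(1+e^-0.19) = 0.5474
σ(-0.18) = 1/(1+e^0.18) = 0.4551
σ(0.58) = 1/(1+e^-0.58) = 0.6411
σ(-1.19) = 1/(1+e^1.19) = 0.2333
σ(-0.69) = 1/(1+e^0.69) = 0.334
σ(-2.11) = 1/(1+e^2.11) = 0.1081
result = [0.5474, 0.4551, 0.6411, 0.2333, 0.334, 0.1081]

[0.5474, 0.4551, 0.6411, 0.2333, 0.334, 0.1081]


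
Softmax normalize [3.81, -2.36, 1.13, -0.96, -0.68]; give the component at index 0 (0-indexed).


Exponentials: e^3.81=45.1504, e^-2.36=0.0944, e^1.13=3.0957, e^-0.96=0.3829, e^-0.68=0.5066
Sum = 49.23
Softmax = [0.9171, 0.0019, 0.0629, 0.0078, 0.0103]
p[0] = 45.1504/49.23 = 0.9171

0.9171


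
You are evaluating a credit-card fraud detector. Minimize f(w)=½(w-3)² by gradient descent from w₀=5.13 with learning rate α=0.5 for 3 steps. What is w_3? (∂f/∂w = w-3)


step 1: grad = 5.13-3 = 2.13; w = 5.13 - 0.5·(2.13) = 4.065
step 2: grad = 4.065-3 = 1.065; w = 4.065 - 0.5·(1.065) = 3.5325
step 3: grad = 3.5325-3 = 0.5325; w = 3.5325 - 0.5·(0.5325) = 3.26625

3.26625


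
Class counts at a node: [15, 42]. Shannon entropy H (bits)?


Probabilities: [15/57, 42/57] ≈ [0.2632, 0.7368]
H = -((15/57)·log₂(15/57) + (42/57)·log₂(42/57))
  = 0.8315 bits

0.8315 bits


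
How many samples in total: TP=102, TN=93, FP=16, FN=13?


Total = TP + TN + FP + FN
= 102 + 93 + 16 + 13
= 224
(Predicted positive: 118, predicted negative: 106)

224


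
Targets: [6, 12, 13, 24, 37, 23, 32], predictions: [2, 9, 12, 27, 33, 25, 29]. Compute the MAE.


Absolute errors: |6-2|=4, |12-9|=3, |13-12|=1, |24-27|=3, |37-33|=4, |23-25|=2, |32-29|=3
Sum = 20
MAE = 20/7 = 20/7

20/7


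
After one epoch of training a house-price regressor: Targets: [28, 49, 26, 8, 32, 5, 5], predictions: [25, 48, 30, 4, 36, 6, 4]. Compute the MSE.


Squared errors: (28-25)²=9, (49-48)²=1, (26-30)²=16, (8-4)²=16, (32-36)²=16, (5-6)²=1, (5-4)²=1
Sum = 60
MSE = 60/7 = 60/7

60/7


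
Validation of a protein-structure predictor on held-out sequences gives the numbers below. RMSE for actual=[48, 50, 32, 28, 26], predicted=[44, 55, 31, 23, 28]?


MSE = 71/5 = 14.2
RMSE = √(71/5) = 3.7683

3.7683


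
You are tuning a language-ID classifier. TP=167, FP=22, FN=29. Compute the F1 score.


Precision = 167/189 = 0.8836
Recall = 167/196 = 0.852
F1 = 2·P·R/(P+R) = 2·TP/(2·TP+FP+FN) = 334/(334+22+29) = 334/385 = 0.8675

0.8675


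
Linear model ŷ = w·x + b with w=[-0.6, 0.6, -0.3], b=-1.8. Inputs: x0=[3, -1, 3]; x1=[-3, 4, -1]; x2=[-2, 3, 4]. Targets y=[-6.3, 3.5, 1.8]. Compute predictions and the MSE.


ŷ0 = (-0.6)·(3) + (0.6)·(-1) + (-0.3)·(3) - 1.8 = -5.1
ŷ1 = (-0.6)·(-3) + (0.6)·(4) + (-0.3)·(-1) - 1.8 = 2.7
ŷ2 = (-0.6)·(-2) + (0.6)·(3) + (-0.3)·(4) - 1.8 = -0.0
errors² = [1.44, 0.64, 3.24]
MSE = 5.3200/3 = 1.7733

1.7733


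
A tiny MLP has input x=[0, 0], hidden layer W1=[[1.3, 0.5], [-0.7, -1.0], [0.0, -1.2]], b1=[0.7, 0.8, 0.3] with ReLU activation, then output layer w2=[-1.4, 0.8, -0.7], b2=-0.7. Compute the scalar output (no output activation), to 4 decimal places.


z1[0] = (1.3)·(0) + (0.5)·(0) + 0.7 = 0.7
z1[1] = (-0.7)·(0) + (-1.0)·(0) + 0.8 = 0.8
z1[2] = (0.0)·(0) + (-1.2)·(0) + 0.3 = 0.3
h = ReLU(z1) = [0.7, 0.8, 0.3]
output = (-1.4)·(0.7) + (0.8)·(0.8) + (-0.7)·(0.3) - 0.7 = -1.25

-1.25


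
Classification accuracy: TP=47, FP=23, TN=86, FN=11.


Accuracy = (TP+TN)/(TP+TN+FP+FN)
= (47+86)/(167)
= 133/167 = 79.64%

79.64%


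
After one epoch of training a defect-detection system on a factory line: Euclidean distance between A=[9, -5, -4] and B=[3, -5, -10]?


d = √((9-3)² + (-5+ 5)² + (-4+ 10)²)
  = √(36 + 0 + 36)
  = √72 = 8.4853

8.4853


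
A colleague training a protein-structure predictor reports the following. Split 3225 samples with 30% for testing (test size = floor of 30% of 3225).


Test = ⌊3225·30/100⌋ = 967
Train = 3225 - 967 = 2258

Train: 2258, Test: 967


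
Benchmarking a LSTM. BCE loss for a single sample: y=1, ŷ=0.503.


BCE = -[y·ln(p) + (1-y)·ln(1-p)]
= -1·ln(0.503) - 0
= -ln(0.503) = 0.6872

0.6872


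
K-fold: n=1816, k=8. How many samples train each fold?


Fold size = 1816/8 = 227
Training per fold = 1816 - 227 = 1589

1589


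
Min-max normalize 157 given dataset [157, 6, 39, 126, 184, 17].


min=6, max=184
(157-6)/(184-6) = 151/178 = 0.8483

0.8483


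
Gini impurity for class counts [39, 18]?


Probabilities: [39/57, 18/57] ≈ [0.6842, 0.3158]
Σpᵢ² = (1521 + 324)/57² = 1845/3249
Gini = 1 - Σpᵢ² = 1 - 1845/3249 = 0.4321

0.4321


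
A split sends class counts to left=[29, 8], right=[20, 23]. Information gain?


Parent = [49, 31], H_parent = 0.9632
H_left = 0.7532 (n=37), H_right = 0.9965 (n=43)
H_children = (37/80)·0.7532 + (43/80)·0.9965 = 0.884
IG = 0.9632 - 0.884 = 0.0792

0.0792


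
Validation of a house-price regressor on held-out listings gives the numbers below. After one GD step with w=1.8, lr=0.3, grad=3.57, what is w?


w_new = w - α·∇
= 1.8 - 0.3·3.57
= 1.8 - 1.071
= 0.729

0.729


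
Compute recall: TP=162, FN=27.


Recall = TP/(TP+FN)
= 162/(162+27)
= 162/189 = 85.71%

85.71%


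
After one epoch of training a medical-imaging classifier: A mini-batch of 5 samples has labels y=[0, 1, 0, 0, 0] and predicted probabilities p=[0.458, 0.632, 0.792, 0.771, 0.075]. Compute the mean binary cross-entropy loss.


L[0] = -ln(1-0.458) = -ln(0.542) = 0.6125
L[1] = -ln(0.632) = 0.4589
L[2] = -ln(1-0.792) = -ln(0.208) = 1.5702
L[3] = -ln(1-0.771) = -ln(0.229) = 1.474
L[4] = -ln(1-0.075) = -ln(0.925) = 0.078
mean = (0.6125 + 0.4589 + 1.5702 + 1.474 + 0.078)/5 = 0.8387

0.8387


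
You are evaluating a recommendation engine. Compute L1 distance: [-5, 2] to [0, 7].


d = |-5-0| + |2-7|
  = 5 + 5
  = 10

10


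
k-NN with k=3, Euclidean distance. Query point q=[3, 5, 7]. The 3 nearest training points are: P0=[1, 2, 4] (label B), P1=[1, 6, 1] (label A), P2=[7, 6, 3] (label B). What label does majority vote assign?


d(q,P0) = 4.6904  (label B)
d(q,P1) = 6.4031  (label A)
d(q,P2) = 5.7446  (label B)
Votes: A=1, B=2
Majority → B

B


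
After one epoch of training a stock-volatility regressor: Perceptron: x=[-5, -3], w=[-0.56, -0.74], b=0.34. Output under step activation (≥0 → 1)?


z = (-5)·(-0.56) + (-3)·(-0.74) + 0.34
  = 5.36
step(z) = 1 (z≥0)

1


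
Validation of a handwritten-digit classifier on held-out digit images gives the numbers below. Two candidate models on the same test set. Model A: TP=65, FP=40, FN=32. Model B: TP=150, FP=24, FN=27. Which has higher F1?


Model A: P=65/105=0.619, R=65/97=0.6701, F1=2PR/(P+R)=2TP/(2TP+FP+FN)=130/202=0.6436
Model B: P=150/174=0.8621, R=150/177=0.8475, F1=2PR/(P+R)=2TP/(2TP+FP+FN)=300/351=0.8547
0.6436 < 0.8547 → Model B

Model B


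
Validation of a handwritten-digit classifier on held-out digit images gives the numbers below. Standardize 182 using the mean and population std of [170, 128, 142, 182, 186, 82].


μ = 148.3333, σ = 36.2292
z = (182 - 148.3333)/36.2292 = 0.9293

0.9293


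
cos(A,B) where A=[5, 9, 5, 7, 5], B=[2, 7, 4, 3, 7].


A·B = 5·2 + 9·7 + 5·4 + 7·3 + 5·7 = 149
‖A‖ = √205 = 14.3178, ‖B‖ = √127 = 11.2694
cos = 149/(√205·√127) = 149/√26035 = 0.9234

0.9234


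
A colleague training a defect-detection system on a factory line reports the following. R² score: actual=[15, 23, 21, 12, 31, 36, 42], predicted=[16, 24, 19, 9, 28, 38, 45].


ȳ = 25.7143
SS_res = Σ(y-ŷ)² = 37
SS_tot = Σ(y-ȳ)² = 731.43
R² = 1 - SS_res/SS_tot = 1 - 0.0506 = 0.9494

0.9494


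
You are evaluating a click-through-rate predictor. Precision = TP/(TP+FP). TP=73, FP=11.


Precision = TP/(TP+FP)
= 73/(73+11)
= 73/84 = 86.9%

86.9%


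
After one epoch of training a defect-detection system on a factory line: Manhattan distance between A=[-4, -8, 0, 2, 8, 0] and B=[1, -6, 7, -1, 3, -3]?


d = |-4-1| + |-8+ 6| + |0-7| + |2+ 1| + |8-3| + |0+ 3|
  = 5 + 2 + 7 + 3 + 5 + 3
  = 25

25


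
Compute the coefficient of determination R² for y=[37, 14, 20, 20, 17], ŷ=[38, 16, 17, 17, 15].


ȳ = 21.6
SS_res = Σ(y-ŷ)² = 27
SS_tot = Σ(y-ȳ)² = 321.2
R² = 1 - SS_res/SS_tot = 1 - 0.0841 = 0.9159

0.9159


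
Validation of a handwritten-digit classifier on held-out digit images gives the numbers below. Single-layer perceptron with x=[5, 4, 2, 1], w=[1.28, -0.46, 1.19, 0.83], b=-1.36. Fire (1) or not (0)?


z = (5)·(1.28) + (4)·(-0.46) + (2)·(1.19) + (1)·(0.83) - 1.36
  = 6.41
step(z) = 1 (z≥0)

1


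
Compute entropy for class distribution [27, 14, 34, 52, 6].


Probabilities: [27/133, 14/133, 34/133, 52/133, 6/133] ≈ [0.203, 0.1053, 0.2556, 0.391, 0.0451]
H = -((27/133)·log₂(27/133) + (14/133)·log₂(14/133) + (34/133)·log₂(34/133) + (52/133)·log₂(52/133) + (6/133)·log₂(6/133))
  = 2.0433 bits

2.0433 bits


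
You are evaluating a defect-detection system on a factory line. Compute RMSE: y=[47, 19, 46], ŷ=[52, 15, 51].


MSE = 66/3 = 22
RMSE = √(66/3) = 4.6904

4.6904


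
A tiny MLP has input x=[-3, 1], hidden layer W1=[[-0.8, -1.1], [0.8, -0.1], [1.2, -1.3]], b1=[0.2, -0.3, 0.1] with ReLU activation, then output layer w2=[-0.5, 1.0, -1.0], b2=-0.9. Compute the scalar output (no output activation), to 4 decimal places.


z1[0] = (-0.8)·(-3) + (-1.1)·(1) + 0.2 = 1.5
z1[1] = (0.8)·(-3) + (-0.1)·(1) - 0.3 = -2.8
z1[2] = (1.2)·(-3) + (-1.3)·(1) + 0.1 = -4.8
h = ReLU(z1) = [1.5, 0.0, 0.0]
output = (-0.5)·(1.5) + (1.0)·(0.0) + (-1.0)·(0.0) - 0.9 = -1.65

-1.65


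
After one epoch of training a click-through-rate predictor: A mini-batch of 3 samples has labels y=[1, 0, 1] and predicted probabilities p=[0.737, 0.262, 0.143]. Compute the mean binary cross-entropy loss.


L[0] = -ln(0.737) = 0.3052
L[1] = -ln(1-0.262) = -ln(0.738) = 0.3038
L[2] = -ln(0.143) = 1.9449
mean = (0.3052 + 0.3038 + 1.9449)/3 = 0.8513

0.8513


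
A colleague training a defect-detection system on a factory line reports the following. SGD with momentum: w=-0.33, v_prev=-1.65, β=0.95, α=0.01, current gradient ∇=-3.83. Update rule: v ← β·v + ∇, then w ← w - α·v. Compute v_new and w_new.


v_new = 0.95·-1.65 - 3.83 = -1.5675 - 3.83 = -5.3975
w_new = -0.33 - 0.01·-5.3975 = -0.33 + 0.053975 = -0.276025

v_new=-5.3975, w_new=-0.276025


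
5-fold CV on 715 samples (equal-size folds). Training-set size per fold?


Fold size = 715/5 = 143
Training per fold = 715 - 143 = 572

572


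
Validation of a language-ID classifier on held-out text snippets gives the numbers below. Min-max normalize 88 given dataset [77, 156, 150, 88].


min=77, max=156
(88-77)/(156-77) = 11/79 = 0.1392

0.1392


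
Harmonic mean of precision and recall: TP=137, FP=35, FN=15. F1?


Precision = 137/172 = 0.7965
Recall = 137/152 = 0.9013
F1 = 2·P·R/(P+R) = 2·TP/(2·TP+FP+FN) = 274/(274+35+15) = 274/324 = 0.8457

0.8457


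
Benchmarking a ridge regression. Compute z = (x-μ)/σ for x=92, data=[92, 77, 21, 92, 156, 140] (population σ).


μ = 96.3333, σ = 43.8812
z = (92 - 96.3333)/43.8812 = -0.0988

-0.0988


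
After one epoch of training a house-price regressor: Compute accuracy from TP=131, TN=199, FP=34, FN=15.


Accuracy = (TP+TN)/(TP+TN+FP+FN)
= (131+199)/(379)
= 330/379 = 87.07%

87.07%


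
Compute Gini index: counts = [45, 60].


Probabilities: [45/105, 60/105] ≈ [0.4286, 0.5714]
Σpᵢ² = (2025 + 3600)/105² = 5625/11025
Gini = 1 - Σpᵢ² = 1 - 5625/11025 = 0.4898

0.4898


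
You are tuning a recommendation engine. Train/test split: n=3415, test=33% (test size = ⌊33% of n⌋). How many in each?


Test = ⌊3415·33/100⌋ = 1126
Train = 3415 - 1126 = 2289

Train: 2289, Test: 1126


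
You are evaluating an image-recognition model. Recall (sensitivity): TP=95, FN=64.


Recall = TP/(TP+FN)
= 95/(95+64)
= 95/159 = 59.75%

59.75%


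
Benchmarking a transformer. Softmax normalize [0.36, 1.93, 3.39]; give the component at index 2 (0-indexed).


Exponentials: e^0.36=1.4333, e^1.93=6.8895, e^3.39=29.666
Sum = 37.9888
Softmax = [0.0377, 0.1814, 0.7809]
p[2] = 29.666/37.9888 = 0.7809

0.7809


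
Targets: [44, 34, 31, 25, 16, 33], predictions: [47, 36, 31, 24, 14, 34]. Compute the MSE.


Squared errors: (44-47)²=9, (34-36)²=4, (31-31)²=0, (25-24)²=1, (16-14)²=4, (33-34)²=1
Sum = 19
MSE = 19/6 = 19/6

19/6


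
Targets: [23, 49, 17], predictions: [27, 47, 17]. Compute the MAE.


Absolute errors: |23-27|=4, |49-47|=2, |17-17|=0
Sum = 6
MAE = 6/3 = 2

2


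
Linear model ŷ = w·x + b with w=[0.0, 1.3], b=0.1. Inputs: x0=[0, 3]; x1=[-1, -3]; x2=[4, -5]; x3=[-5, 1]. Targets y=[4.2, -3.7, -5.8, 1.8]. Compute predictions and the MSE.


ŷ0 = (0.0)·(0) + (1.3)·(3) + 0.1 = 4.0
ŷ1 = (0.0)·(-1) + (1.3)·(-3) + 0.1 = -3.8
ŷ2 = (0.0)·(4) + (1.3)·(-5) + 0.1 = -6.4
ŷ3 = (0.0)·(-5) + (1.3)·(1) + 0.1 = 1.4
errors² = [0.04, 0.01, 0.36, 0.16]
MSE = 0.5700/4 = 0.1425

0.1425


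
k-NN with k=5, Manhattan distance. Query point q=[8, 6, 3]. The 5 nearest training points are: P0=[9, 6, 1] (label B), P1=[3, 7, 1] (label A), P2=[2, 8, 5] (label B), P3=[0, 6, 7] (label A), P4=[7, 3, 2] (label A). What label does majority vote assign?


d(q,P0) = 3  (label B)
d(q,P1) = 8  (label A)
d(q,P2) = 10  (label B)
d(q,P3) = 12  (label A)
d(q,P4) = 5  (label A)
Votes: A=3, B=2
Majority → A

A


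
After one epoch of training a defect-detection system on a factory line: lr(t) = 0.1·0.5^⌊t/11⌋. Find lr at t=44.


n_drops = ⌊44/11⌋ = 4
lr = 0.1·0.5^4 = 0.1·0.0625 = 0.00625

0.00625


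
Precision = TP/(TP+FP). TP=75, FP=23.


Precision = TP/(TP+FP)
= 75/(75+23)
= 75/98 = 76.53%

76.53%


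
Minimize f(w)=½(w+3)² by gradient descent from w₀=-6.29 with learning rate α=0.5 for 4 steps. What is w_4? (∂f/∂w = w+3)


step 1: grad = -6.29+3 = -3.29; w = -6.29 - 0.5·(-3.29) = -4.645
step 2: grad = -4.645+3 = -1.645; w = -4.645 - 0.5·(-1.645) = -3.8225
step 3: grad = -3.8225+3 = -0.8225; w = -3.8225 - 0.5·(-0.8225) = -3.41125
step 4: grad = -3.41125+3 = -0.41125; w = -3.41125 - 0.5·(-0.41125) = -3.205625

-3.205625


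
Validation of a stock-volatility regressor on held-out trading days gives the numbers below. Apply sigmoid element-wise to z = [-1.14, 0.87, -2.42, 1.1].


σ(-1.14) = 1/(1+e^1.14) = 0.2423
σ(0.87) = 1/(1+e^-0.87) = 0.7047
σ(-2.42) = 1/(1+e^2.42) = 0.0817
σ(1.1) = 1/(1+e^-1.1) = 0.7503
result = [0.2423, 0.7047, 0.0817, 0.7503]

[0.2423, 0.7047, 0.0817, 0.7503]


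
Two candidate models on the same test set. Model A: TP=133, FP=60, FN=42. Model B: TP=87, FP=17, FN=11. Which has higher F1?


Model A: P=133/193=0.6891, R=133/175=0.76, F1=2PR/(P+R)=2TP/(2TP+FP+FN)=266/368=0.7228
Model B: P=87/104=0.8365, R=87/98=0.8878, F1=2PR/(P+R)=2TP/(2TP+FP+FN)=174/202=0.8614
0.7228 < 0.8614 → Model B

Model B


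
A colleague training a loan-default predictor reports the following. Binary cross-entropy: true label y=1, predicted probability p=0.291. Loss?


BCE = -[y·ln(p) + (1-y)·ln(1-p)]
= -1·ln(0.291) - 0
= -ln(0.291) = 1.2344

1.2344


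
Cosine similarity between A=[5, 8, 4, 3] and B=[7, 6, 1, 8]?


A·B = 5·7 + 8·6 + 4·1 + 3·8 = 111
‖A‖ = √114 = 10.6771, ‖B‖ = √150 = 12.2474
cos = 111/(√114·√150) = 111/√17100 = 0.8488

0.8488


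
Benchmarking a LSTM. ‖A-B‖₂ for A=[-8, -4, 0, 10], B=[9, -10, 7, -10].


d = √((-8-9)² + (-4+ 10)² + (0-7)² + (10+ 10)²)
  = √(289 + 36 + 49 + 400)
  = √774 = 27.8209

27.8209


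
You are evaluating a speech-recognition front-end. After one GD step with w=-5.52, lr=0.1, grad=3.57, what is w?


w_new = w - α·∇
= -5.52 - 0.1·3.57
= -5.52 - 0.357
= -5.877

-5.877


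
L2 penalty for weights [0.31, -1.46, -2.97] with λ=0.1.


‖w‖₂² = (0.31)² + (-1.46)² + (-2.97)²
     = 0.0961 + 2.1316 + 8.8209
     = 11.0486
λ·‖w‖₂² = 0.1·11.0486 = 1.10486

1.10486


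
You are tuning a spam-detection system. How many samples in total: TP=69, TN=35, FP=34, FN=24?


Total = TP + TN + FP + FN
= 69 + 35 + 34 + 24
= 162
(Predicted positive: 103, predicted negative: 59)

162


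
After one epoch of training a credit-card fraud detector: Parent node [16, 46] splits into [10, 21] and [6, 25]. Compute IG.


Parent = [16, 46], H_parent = 0.8238
H_left = 0.9072 (n=31), H_right = 0.7088 (n=31)
H_children = (31/62)·0.9072 + (31/62)·0.7088 = 0.808
IG = 0.8238 - 0.808 = 0.0158

0.0158


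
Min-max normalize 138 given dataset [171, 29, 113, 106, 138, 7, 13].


min=7, max=171
(138-7)/(171-7) = 131/164 = 0.7988

0.7988


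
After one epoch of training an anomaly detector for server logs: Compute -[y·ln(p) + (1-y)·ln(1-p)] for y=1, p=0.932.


BCE = -[y·ln(p) + (1-y)·ln(1-p)]
= -1·ln(0.932) - 0
= -ln(0.932) = 0.0704

0.0704


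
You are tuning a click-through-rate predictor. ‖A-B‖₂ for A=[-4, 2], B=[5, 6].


d = √((-4-5)² + (2-6)²)
  = √(81 + 16)
  = √97 = 9.8489

9.8489


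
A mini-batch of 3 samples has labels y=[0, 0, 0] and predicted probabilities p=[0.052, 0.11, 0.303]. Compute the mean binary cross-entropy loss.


L[0] = -ln(1-0.052) = -ln(0.948) = 0.0534
L[1] = -ln(1-0.11) = -ln(0.89) = 0.1165
L[2] = -ln(1-0.303) = -ln(0.697) = 0.361
mean = (0.0534 + 0.1165 + 0.361)/3 = 0.177

0.177


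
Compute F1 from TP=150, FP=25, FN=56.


Precision = 150/175 = 0.8571
Recall = 150/206 = 0.7282
F1 = 2·P·R/(P+R) = 2·TP/(2·TP+FP+FN) = 300/(300+25+56) = 300/381 = 0.7874

0.7874


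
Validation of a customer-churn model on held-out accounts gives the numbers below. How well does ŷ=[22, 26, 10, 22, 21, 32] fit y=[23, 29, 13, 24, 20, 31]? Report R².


ȳ = 23.3333
SS_res = Σ(y-ŷ)² = 25
SS_tot = Σ(y-ȳ)² = 209.33
R² = 1 - SS_res/SS_tot = 1 - 0.1194 = 0.8806

0.8806


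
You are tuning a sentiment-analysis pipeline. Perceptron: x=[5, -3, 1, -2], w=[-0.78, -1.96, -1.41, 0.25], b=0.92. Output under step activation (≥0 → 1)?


z = (5)·(-0.78) + (-3)·(-1.96) + (1)·(-1.41) + (-2)·(0.25) + 0.92
  = 0.99
step(z) = 1 (z≥0)

1


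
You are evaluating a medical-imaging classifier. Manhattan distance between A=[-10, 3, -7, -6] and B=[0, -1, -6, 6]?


d = |-10-0| + |3+ 1| + |-7+ 6| + |-6-6|
  = 10 + 4 + 1 + 12
  = 27

27


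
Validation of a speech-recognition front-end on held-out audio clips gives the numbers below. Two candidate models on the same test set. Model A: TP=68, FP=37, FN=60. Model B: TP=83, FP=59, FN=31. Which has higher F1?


Model A: P=68/105=0.6476, R=68/128=0.5312, F1=2PR/(P+R)=2TP/(2TP+FP+FN)=136/233=0.5837
Model B: P=83/142=0.5845, R=83/114=0.7281, F1=2PR/(P+R)=2TP/(2TP+FP+FN)=166/256=0.6484
0.5837 < 0.6484 → Model B

Model B


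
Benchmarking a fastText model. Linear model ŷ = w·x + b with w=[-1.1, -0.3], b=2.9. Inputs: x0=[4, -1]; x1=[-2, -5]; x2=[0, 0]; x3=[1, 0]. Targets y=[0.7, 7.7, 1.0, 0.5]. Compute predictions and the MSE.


ŷ0 = (-1.1)·(4) + (-0.3)·(-1) + 2.9 = -1.2
ŷ1 = (-1.1)·(-2) + (-0.3)·(-5) + 2.9 = 6.6
ŷ2 = (-1.1)·(0) + (-0.3)·(0) + 2.9 = 2.9
ŷ3 = (-1.1)·(1) + (-0.3)·(0) + 2.9 = 1.8
errors² = [3.61, 1.21, 3.61, 1.69]
MSE = 10.1200/4 = 2.53

2.53


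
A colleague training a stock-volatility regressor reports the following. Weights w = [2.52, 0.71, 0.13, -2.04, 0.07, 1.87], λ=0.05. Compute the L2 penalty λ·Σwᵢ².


‖w‖₂² = (2.52)² + (0.71)² + (0.13)² + (-2.04)² + (0.07)² + (1.87)²
     = 6.3504 + 0.5041 + 0.0169 + 4.1616 + 0.0049 + 3.4969
     = 14.5348
λ·‖w‖₂² = 0.05·14.5348 = 0.72674

0.72674


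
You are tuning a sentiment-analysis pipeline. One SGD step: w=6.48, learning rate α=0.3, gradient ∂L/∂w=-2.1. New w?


w_new = w - α·∇
= 6.48 - 0.3·-2.1
= 6.48 + 0.63
= 7.11

7.11


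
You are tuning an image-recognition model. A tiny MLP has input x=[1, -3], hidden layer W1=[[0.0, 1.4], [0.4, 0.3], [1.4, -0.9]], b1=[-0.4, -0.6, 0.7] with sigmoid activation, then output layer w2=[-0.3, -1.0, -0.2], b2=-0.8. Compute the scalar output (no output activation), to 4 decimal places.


z1[0] = (0.0)·(1) + (1.4)·(-3) - 0.4 = -4.6
z1[1] = (0.4)·(1) + (0.3)·(-3) - 0.6 = -1.1
z1[2] = (1.4)·(1) + (-0.9)·(-3) + 0.7 = 4.8
h = sigmoid(z1) = [0.01, 0.2497, 0.9918]
output = (-0.3)·(0.01) + (-1.0)·(0.2497) + (-0.2)·(0.9918) - 0.8 = -1.2511

-1.2511


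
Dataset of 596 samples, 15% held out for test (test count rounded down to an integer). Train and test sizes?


Test = ⌊596·15/100⌋ = 89
Train = 596 - 89 = 507

Train: 507, Test: 89


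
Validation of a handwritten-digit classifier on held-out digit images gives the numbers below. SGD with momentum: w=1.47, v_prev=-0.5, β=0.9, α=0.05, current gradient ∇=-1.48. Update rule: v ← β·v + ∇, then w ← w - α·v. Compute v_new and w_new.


v_new = 0.9·-0.5 - 1.48 = -0.45 - 1.48 = -1.93
w_new = 1.47 - 0.05·-1.93 = 1.47 + 0.0965 = 1.5665

v_new=-1.93, w_new=1.5665


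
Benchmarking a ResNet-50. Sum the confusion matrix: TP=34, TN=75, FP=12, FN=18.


Total = TP + TN + FP + FN
= 34 + 75 + 12 + 18
= 139
(Predicted positive: 46, predicted negative: 93)

139


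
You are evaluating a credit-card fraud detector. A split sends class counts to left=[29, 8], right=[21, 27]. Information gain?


Parent = [50, 35], H_parent = 0.9774
H_left = 0.7532 (n=37), H_right = 0.9887 (n=48)
H_children = (37/85)·0.7532 + (48/85)·0.9887 = 0.8862
IG = 0.9774 - 0.8862 = 0.0912

0.0912


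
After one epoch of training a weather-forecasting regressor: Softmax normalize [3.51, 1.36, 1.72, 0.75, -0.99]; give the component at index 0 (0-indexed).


Exponentials: e^3.51=33.4483, e^1.36=3.8962, e^1.72=5.5845, e^0.75=2.117, e^-0.99=0.3716
Sum = 45.4176
Softmax = [0.7365, 0.0858, 0.123, 0.0466, 0.0082]
p[0] = 33.4483/45.4176 = 0.7365

0.7365


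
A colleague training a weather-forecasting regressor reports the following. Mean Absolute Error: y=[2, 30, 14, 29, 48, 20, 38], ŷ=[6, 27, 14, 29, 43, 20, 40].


Absolute errors: |2-6|=4, |30-27|=3, |14-14|=0, |29-29|=0, |48-43|=5, |20-20|=0, |38-40|=2
Sum = 14
MAE = 14/7 = 2

2


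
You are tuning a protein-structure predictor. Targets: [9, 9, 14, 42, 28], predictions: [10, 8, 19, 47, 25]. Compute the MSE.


Squared errors: (9-10)²=1, (9-8)²=1, (14-19)²=25, (42-47)²=25, (28-25)²=9
Sum = 61
MSE = 61/5 = 61/5

61/5


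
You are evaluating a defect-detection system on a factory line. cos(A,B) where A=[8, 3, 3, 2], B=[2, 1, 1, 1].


A·B = 8·2 + 3·1 + 3·1 + 2·1 = 24
‖A‖ = √86 = 9.2736, ‖B‖ = √7 = 2.6458
cos = 24/(√86·√7) = 24/√602 = 0.9782

0.9782


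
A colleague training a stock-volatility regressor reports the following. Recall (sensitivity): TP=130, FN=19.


Recall = TP/(TP+FN)
= 130/(130+19)
= 130/149 = 87.25%

87.25%


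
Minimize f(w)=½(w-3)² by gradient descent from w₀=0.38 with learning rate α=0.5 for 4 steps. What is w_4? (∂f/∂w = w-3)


step 1: grad = 0.38-3 = -2.62; w = 0.38 - 0.5·(-2.62) = 1.69
step 2: grad = 1.69-3 = -1.31; w = 1.69 - 0.5·(-1.31) = 2.345
step 3: grad = 2.345-3 = -0.655; w = 2.345 - 0.5·(-0.655) = 2.6725
step 4: grad = 2.6725-3 = -0.3275; w = 2.6725 - 0.5·(-0.3275) = 2.83625

2.83625


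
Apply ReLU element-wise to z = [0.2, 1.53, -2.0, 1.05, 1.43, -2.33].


ReLU(0.2) = max(0, 0.2) = 0.2
ReLU(1.53) = max(0, 1.53) = 1.53
ReLU(-2.0) = max(0, -2.0) = 0.0
ReLU(1.05) = max(0, 1.05) = 1.05
ReLU(1.43) = max(0, 1.43) = 1.43
ReLU(-2.33) = max(0, -2.33) = 0.0
result = [0.2, 1.53, 0.0, 1.05, 1.43, 0.0]

[0.2, 1.53, 0.0, 1.05, 1.43, 0.0]


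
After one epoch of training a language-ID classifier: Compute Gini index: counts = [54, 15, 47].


Probabilities: [54/116, 15/116, 47/116] ≈ [0.4655, 0.1293, 0.4052]
Σpᵢ² = (2916 + 225 + 2209)/116² = 5350/13456
Gini = 1 - Σpᵢ² = 1 - 5350/13456 = 0.6024

0.6024


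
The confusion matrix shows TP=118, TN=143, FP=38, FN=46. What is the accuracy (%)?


Accuracy = (TP+TN)/(TP+TN+FP+FN)
= (118+143)/(345)
= 261/345 = 75.65%

75.65%


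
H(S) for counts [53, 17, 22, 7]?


Probabilities: [53/99, 17/99, 22/99, 7/99] ≈ [0.5354, 0.1717, 0.2222, 0.0707]
H = -((53/99)·log₂(53/99) + (17/99)·log₂(17/99) + (22/99)·log₂(22/99) + (7/99)·log₂(7/99))
  = 1.6715 bits

1.6715 bits


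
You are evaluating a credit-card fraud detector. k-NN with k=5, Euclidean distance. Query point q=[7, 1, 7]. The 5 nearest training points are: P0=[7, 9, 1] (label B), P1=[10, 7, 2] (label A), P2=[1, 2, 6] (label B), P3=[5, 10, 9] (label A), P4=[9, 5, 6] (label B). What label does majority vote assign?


d(q,P0) = 10.0  (label B)
d(q,P1) = 8.3666  (label A)
d(q,P2) = 6.1644  (label B)
d(q,P3) = 9.434  (label A)
d(q,P4) = 4.5826  (label B)
Votes: A=2, B=3
Majority → B

B


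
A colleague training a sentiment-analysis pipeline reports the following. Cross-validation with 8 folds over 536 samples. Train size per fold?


Fold size = 536/8 = 67
Training per fold = 536 - 67 = 469

469


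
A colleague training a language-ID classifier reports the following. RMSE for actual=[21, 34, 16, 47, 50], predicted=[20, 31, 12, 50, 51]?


MSE = 36/5 = 7.2
RMSE = √(36/5) = 2.6833

2.6833


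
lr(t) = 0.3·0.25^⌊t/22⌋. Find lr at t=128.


n_drops = ⌊128/22⌋ = 5
lr = 0.3·0.25^5 = 0.3·0.0009765625 = 0.00029296875

0.00029296875


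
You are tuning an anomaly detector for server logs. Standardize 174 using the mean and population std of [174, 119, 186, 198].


μ = 169.25, σ = 30.2273
z = (174 - 169.25)/30.2273 = 0.1571

0.1571


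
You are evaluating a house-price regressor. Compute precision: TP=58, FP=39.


Precision = TP/(TP+FP)
= 58/(58+39)
= 58/97 = 59.79%

59.79%


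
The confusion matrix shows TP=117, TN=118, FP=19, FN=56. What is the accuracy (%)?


Accuracy = (TP+TN)/(TP+TN+FP+FN)
= (117+118)/(310)
= 235/310 = 75.81%

75.81%


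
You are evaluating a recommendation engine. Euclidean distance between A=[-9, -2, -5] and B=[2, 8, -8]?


d = √((-9-2)² + (-2-8)² + (-5+ 8)²)
  = √(121 + 100 + 9)
  = √230 = 15.1658

15.1658


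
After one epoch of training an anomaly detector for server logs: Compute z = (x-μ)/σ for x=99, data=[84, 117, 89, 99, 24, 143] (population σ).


μ = 92.6667, σ = 36.4448
z = (99 - 92.6667)/36.4448 = 0.1738

0.1738


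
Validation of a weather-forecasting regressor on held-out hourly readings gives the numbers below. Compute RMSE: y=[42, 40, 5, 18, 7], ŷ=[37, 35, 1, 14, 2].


MSE = 107/5 = 21.4
RMSE = √(107/5) = 4.626

4.626


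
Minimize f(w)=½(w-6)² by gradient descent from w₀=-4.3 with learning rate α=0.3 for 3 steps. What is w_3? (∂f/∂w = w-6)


step 1: grad = -4.3-6 = -10.3; w = -4.3 - 0.3·(-10.3) = -1.21
step 2: grad = -1.21-6 = -7.21; w = -1.21 - 0.3·(-7.21) = 0.953
step 3: grad = 0.953-6 = -5.047; w = 0.953 - 0.3·(-5.047) = 2.4671

2.4671


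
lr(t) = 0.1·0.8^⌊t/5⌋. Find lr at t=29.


n_drops = ⌊29/5⌋ = 5
lr = 0.1·0.8^5 = 0.1·0.32768 = 0.032768

0.032768


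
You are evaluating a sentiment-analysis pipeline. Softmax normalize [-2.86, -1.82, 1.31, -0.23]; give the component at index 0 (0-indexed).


Exponentials: e^-2.86=0.0573, e^-1.82=0.162, e^1.31=3.7062, e^-0.23=0.7945
Sum = 4.72
Softmax = [0.0121, 0.0343, 0.7852, 0.1683]
p[0] = 0.0573/4.72 = 0.0121

0.0121


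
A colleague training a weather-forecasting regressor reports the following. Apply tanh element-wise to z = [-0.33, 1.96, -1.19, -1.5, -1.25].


tanh(-0.33) = -0.3185
tanh(1.96) = 0.9611
tanh(-1.19) = -0.8306
tanh(-1.5) = -0.9051
tanh(-1.25) = -0.8483
result = [-0.3185, 0.9611, -0.8306, -0.9051, -0.8483]

[-0.3185, 0.9611, -0.8306, -0.9051, -0.8483]


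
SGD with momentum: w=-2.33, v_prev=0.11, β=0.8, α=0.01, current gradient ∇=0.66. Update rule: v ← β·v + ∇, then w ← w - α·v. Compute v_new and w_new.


v_new = 0.8·0.11 + 0.66 = 0.088 + 0.66 = 0.748
w_new = -2.33 - 0.01·0.748 = -2.33 - 0.00748 = -2.33748

v_new=0.748, w_new=-2.33748


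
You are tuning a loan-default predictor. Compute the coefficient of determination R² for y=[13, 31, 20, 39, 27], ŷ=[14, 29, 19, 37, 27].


ȳ = 26
SS_res = Σ(y-ŷ)² = 10
SS_tot = Σ(y-ȳ)² = 400
R² = 1 - SS_res/SS_tot = 1 - 0.025 = 0.975

0.975


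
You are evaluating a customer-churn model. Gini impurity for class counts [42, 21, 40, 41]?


Probabilities: [42/144, 21/144, 40/144, 41/144] ≈ [0.2917, 0.1458, 0.2778, 0.2847]
Σpᵢ² = (1764 + 441 + 1600 + 1681)/144² = 5486/20736
Gini = 1 - Σpᵢ² = 1 - 5486/20736 = 0.7354

0.7354


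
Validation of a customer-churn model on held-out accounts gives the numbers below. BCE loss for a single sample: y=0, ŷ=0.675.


BCE = -[y·ln(p) + (1-y)·ln(1-p)]
= -0 - 1·ln(1-0.675)
= -ln(0.325) = 1.1239

1.1239


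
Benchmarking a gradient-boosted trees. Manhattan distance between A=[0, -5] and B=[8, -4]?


d = |0-8| + |-5+ 4|
  = 8 + 1
  = 9

9


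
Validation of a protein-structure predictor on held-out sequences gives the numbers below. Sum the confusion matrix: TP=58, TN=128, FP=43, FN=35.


Total = TP + TN + FP + FN
= 58 + 128 + 43 + 35
= 264
(Predicted positive: 101, predicted negative: 163)

264


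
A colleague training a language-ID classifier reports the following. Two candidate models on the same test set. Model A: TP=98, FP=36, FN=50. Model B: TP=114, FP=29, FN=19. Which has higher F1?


Model A: P=98/134=0.7313, R=98/148=0.6622, F1=2PR/(P+R)=2TP/(2TP+FP+FN)=196/282=0.695
Model B: P=114/143=0.7972, R=114/133=0.8571, F1=2PR/(P+R)=2TP/(2TP+FP+FN)=228/276=0.8261
0.695 < 0.8261 → Model B

Model B


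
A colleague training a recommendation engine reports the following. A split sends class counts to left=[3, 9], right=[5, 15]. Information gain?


Parent = [8, 24], H_parent = 0.8113
H_left = 0.8113 (n=12), H_right = 0.8113 (n=20)
H_children = (12/32)·0.8113 + (20/32)·0.8113 = 0.8113
IG = 0.8113 - 0.8113 = 0.0

0.0


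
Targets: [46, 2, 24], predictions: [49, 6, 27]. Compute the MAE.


Absolute errors: |46-49|=3, |2-6|=4, |24-27|=3
Sum = 10
MAE = 10/3 = 10/3

10/3


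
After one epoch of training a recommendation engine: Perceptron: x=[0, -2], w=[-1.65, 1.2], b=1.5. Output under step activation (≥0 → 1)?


z = (0)·(-1.65) + (-2)·(1.2) + 1.5
  = -0.9
step(z) = 0 (z<0)

0


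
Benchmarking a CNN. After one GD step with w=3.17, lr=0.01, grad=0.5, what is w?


w_new = w - α·∇
= 3.17 - 0.01·0.5
= 3.17 - 0.005
= 3.165

3.165


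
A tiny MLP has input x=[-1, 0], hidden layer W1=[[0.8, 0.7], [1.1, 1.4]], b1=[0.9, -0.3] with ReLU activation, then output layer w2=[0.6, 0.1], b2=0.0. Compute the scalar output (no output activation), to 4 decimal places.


z1[0] = (0.8)·(-1) + (0.7)·(0) + 0.9 = 0.1
z1[1] = (1.1)·(-1) + (1.4)·(0) - 0.3 = -1.4
h = ReLU(z1) = [0.1, 0.0]
output = (0.6)·(0.1) + (0.1)·(0.0) + 0.0 = 0.06

0.06


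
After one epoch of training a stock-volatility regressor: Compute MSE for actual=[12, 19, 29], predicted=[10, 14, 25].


Squared errors: (12-10)²=4, (19-14)²=25, (29-25)²=16
Sum = 45
MSE = 45/3 = 15

15


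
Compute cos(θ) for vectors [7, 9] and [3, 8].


A·B = 7·3 + 9·8 = 93
‖A‖ = √130 = 11.4018, ‖B‖ = √73 = 8.544
cos = 93/(√130·√73) = 93/√9490 = 0.9547

0.9547


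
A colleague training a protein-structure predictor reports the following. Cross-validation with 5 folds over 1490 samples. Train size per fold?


Fold size = 1490/5 = 298
Training per fold = 1490 - 298 = 1192

1192


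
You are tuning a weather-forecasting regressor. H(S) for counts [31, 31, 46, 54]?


Probabilities: [31/162, 31/162, 46/162, 54/162] ≈ [0.1914, 0.1914, 0.284, 0.3333]
H = -((31/162)·log₂(31/162) + (31/162)·log₂(31/162) + (46/162)·log₂(46/162) + (54/162)·log₂(54/162))
  = 1.9571 bits

1.9571 bits


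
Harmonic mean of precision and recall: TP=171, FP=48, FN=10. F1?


Precision = 171/219 = 0.7808
Recall = 171/181 = 0.9448
F1 = 2·P·R/(P+R) = 2·TP/(2·TP+FP+FN) = 342/(342+48+10) = 342/400 = 0.855

0.855


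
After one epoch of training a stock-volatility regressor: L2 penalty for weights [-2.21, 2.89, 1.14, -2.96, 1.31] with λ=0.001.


‖w‖₂² = (-2.21)² + (2.89)² + (1.14)² + (-2.96)² + (1.31)²
     = 4.8841 + 8.3521 + 1.2996 + 8.7616 + 1.7161
     = 25.0135
λ·‖w‖₂² = 0.001·25.0135 = 0.025014

0.025014


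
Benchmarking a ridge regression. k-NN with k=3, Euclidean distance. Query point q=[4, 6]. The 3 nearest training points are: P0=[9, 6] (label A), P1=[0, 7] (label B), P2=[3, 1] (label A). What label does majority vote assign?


d(q,P0) = 5.0  (label A)
d(q,P1) = 4.1231  (label B)
d(q,P2) = 5.099  (label A)
Votes: A=2, B=1
Majority → A

A


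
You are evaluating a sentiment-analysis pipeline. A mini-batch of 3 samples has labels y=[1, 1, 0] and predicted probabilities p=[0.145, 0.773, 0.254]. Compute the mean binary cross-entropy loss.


L[0] = -ln(0.145) = 1.931
L[1] = -ln(0.773) = 0.2575
L[2] = -ln(1-0.254) = -ln(0.746) = 0.293
mean = (1.931 + 0.2575 + 0.293)/3 = 0.8272

0.8272


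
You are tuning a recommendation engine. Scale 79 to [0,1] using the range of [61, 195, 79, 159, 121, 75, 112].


min=61, max=195
(79-61)/(195-61) = 18/134 = 0.1343

0.1343


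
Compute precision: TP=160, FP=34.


Precision = TP/(TP+FP)
= 160/(160+34)
= 160/194 = 82.47%

82.47%


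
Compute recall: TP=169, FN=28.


Recall = TP/(TP+FN)
= 169/(169+28)
= 169/197 = 85.79%

85.79%


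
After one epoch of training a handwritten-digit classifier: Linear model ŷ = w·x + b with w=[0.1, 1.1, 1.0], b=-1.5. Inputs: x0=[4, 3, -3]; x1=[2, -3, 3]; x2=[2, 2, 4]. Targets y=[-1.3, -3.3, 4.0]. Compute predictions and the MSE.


ŷ0 = (0.1)·(4) + (1.1)·(3) + (1.0)·(-3) - 1.5 = -0.8
ŷ1 = (0.1)·(2) + (1.1)·(-3) + (1.0)·(3) - 1.5 = -1.6
ŷ2 = (0.1)·(2) + (1.1)·(2) + (1.0)·(4) - 1.5 = 4.9
errors² = [0.25, 2.89, 0.81]
MSE = 3.9500/3 = 1.3167

1.3167
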